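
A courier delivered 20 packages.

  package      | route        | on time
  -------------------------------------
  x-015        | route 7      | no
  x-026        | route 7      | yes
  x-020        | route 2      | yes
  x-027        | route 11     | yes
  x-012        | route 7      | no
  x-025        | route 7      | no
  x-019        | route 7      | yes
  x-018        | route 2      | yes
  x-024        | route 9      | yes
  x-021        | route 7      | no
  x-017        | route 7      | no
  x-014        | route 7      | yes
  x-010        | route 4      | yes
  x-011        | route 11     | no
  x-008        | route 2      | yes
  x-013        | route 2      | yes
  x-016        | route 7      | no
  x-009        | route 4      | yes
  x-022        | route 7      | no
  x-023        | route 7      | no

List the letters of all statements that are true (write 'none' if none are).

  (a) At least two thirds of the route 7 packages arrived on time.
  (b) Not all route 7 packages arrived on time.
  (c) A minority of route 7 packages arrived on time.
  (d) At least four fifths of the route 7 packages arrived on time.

|A| = 11, |A ∩ B| = 3, |A ∖ B| = 8.
(a) |A ∩ B| / |A| ≥ 2/3: fails.
(b) A ⊄ B (|A ∖ B| ≥ 1): holds.
(c) |A ∩ B| < |A ∖ B|: holds.
(d) |A ∩ B| / |A| ≥ 4/5: fails.

(b), (c)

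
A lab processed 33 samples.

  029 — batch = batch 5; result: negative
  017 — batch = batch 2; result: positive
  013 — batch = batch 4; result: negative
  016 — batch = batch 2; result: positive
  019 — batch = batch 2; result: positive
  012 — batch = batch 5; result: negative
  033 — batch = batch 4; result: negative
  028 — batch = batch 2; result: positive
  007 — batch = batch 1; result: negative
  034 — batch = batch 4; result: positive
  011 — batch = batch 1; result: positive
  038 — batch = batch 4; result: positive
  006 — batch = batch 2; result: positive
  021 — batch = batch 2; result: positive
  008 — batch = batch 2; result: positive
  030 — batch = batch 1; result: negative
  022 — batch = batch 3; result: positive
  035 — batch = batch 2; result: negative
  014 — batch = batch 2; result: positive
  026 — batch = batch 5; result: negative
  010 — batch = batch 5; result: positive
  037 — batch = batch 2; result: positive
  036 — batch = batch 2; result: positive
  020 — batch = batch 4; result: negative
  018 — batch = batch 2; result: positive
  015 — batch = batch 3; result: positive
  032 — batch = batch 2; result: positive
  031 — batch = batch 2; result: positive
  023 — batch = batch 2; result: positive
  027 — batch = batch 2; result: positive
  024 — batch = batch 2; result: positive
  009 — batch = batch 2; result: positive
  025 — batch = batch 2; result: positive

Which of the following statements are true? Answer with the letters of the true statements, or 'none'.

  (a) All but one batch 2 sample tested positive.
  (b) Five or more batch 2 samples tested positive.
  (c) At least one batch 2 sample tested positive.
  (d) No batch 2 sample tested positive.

|A| = 19, |A ∩ B| = 18, |A ∖ B| = 1.
(a) |A ∖ B| = 1: holds.
(b) |A ∩ B| ≥ 5: holds.
(c) A ∩ B ≠ ∅ (|A ∩ B| ≥ 1): holds.
(d) A ∩ B = ∅ (|A ∩ B| = 0): fails.

(a), (b), (c)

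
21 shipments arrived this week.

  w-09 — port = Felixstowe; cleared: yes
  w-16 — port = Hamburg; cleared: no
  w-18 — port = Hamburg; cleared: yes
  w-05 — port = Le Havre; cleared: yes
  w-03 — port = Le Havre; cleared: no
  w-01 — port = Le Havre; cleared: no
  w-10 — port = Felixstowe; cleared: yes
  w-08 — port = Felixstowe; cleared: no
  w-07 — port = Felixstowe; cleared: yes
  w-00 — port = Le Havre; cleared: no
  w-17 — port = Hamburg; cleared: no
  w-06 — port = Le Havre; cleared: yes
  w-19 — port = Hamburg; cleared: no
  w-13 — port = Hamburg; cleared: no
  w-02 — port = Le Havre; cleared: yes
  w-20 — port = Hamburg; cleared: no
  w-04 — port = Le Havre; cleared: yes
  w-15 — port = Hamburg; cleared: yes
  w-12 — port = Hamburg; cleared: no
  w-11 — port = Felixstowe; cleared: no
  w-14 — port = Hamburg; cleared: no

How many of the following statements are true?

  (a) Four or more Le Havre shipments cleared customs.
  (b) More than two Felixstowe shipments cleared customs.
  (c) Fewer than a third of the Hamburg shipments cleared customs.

(a) Le Havre: |A| = 7, |A ∩ B| = 4; needs |A ∩ B| ≥ 4 — true.
(b) Felixstowe: |A| = 5, |A ∩ B| = 3; needs |A ∩ B| > 2 — true.
(c) Hamburg: |A| = 9, |A ∩ B| = 2; needs |A ∩ B| / |A| < 1/3 — true.

3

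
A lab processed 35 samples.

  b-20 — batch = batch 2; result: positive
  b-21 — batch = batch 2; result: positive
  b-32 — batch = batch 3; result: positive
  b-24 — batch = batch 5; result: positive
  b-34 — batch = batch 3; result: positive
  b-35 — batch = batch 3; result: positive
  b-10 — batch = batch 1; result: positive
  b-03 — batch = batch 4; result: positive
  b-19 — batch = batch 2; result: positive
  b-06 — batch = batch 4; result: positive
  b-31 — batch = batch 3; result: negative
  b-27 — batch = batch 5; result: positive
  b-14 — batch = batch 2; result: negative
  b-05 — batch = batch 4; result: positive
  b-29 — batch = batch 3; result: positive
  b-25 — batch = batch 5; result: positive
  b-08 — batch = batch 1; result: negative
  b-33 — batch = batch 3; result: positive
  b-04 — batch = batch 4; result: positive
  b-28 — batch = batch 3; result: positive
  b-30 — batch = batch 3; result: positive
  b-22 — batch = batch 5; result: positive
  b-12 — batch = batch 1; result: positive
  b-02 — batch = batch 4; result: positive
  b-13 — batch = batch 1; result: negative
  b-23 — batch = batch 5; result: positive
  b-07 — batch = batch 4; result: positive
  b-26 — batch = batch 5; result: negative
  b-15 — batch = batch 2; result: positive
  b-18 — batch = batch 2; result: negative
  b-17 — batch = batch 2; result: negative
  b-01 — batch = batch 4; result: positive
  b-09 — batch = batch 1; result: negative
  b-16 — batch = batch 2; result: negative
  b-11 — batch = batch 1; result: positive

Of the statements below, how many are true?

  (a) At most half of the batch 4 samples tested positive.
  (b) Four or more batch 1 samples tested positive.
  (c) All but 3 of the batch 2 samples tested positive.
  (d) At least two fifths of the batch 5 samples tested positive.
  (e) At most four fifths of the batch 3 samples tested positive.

1

(a) batch 4: |A| = 7, |A ∩ B| = 7; needs |A ∩ B| ≤ |A ∖ B| — false.
(b) batch 1: |A| = 6, |A ∩ B| = 3; needs |A ∩ B| ≥ 4 — false.
(c) batch 2: |A| = 8, |A ∩ B| = 4; needs |A ∖ B| = 3 — false.
(d) batch 5: |A| = 6, |A ∩ B| = 5; needs |A ∩ B| / |A| ≥ 2/5 — true.
(e) batch 3: |A| = 8, |A ∩ B| = 7; needs |A ∩ B| / |A| ≤ 4/5 — false.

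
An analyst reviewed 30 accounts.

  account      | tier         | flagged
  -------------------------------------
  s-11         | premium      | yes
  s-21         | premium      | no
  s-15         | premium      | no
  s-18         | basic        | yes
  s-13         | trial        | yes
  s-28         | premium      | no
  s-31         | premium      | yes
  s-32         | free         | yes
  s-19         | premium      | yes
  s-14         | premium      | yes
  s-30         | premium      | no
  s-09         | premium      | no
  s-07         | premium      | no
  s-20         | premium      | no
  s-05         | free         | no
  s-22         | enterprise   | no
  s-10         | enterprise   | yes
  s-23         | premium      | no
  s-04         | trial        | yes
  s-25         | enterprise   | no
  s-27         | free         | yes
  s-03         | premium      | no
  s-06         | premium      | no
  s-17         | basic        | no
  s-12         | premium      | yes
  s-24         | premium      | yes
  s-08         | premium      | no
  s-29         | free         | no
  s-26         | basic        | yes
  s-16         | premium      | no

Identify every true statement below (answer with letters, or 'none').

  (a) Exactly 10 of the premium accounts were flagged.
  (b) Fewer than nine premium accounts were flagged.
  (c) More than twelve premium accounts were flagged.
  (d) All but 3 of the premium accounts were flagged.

|A| = 18, |A ∩ B| = 6, |A ∖ B| = 12.
(a) |A ∩ B| = 10: fails.
(b) |A ∩ B| < 9: holds.
(c) |A ∩ B| > 12: fails.
(d) |A ∖ B| = 3: fails.

(b)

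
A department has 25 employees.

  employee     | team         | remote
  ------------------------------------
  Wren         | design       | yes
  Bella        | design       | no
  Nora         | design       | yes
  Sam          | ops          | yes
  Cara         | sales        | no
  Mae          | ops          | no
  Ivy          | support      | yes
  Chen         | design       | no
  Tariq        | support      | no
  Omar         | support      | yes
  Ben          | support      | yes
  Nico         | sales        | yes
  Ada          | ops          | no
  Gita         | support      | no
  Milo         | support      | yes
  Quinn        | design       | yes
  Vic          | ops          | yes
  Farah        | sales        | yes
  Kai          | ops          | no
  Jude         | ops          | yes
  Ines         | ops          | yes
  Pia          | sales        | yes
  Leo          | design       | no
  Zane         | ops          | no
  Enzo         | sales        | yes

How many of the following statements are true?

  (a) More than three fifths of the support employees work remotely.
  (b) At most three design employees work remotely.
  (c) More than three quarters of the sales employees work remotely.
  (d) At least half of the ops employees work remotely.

4

(a) support: |A| = 6, |A ∩ B| = 4; needs |A ∩ B| / |A| > 3/5 — true.
(b) design: |A| = 6, |A ∩ B| = 3; needs |A ∩ B| ≤ 3 — true.
(c) sales: |A| = 5, |A ∩ B| = 4; needs |A ∩ B| / |A| > 3/4 — true.
(d) ops: |A| = 8, |A ∩ B| = 4; needs |A ∩ B| ≥ |A ∖ B| — true.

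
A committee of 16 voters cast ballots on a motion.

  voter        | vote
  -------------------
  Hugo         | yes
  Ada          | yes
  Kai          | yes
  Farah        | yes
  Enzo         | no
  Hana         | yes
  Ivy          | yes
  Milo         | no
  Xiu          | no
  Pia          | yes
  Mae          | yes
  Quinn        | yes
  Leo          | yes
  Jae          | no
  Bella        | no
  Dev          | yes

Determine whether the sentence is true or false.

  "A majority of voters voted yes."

True

The determiner here denotes the relation: |A ∩ B| > |A ∖ B|.
|A| = 16, |A ∩ B| = 11, |A ∖ B| = 5.
11 > 5, so the statement is true.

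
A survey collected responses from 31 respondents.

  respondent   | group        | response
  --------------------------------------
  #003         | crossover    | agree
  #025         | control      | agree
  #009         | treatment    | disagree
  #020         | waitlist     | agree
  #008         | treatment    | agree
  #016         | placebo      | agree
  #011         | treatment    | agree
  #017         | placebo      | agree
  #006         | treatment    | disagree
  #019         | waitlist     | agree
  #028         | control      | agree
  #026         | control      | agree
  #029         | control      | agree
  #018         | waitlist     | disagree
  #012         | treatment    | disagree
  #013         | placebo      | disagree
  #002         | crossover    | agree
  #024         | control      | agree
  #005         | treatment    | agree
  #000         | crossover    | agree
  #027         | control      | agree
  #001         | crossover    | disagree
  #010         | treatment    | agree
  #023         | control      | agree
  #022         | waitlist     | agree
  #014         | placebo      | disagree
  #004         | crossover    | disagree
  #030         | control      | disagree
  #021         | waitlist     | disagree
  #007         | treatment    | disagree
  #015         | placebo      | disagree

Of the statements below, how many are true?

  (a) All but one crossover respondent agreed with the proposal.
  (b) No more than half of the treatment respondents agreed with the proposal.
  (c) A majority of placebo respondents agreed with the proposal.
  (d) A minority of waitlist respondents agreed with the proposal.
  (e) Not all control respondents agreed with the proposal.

(a) crossover: |A| = 5, |A ∩ B| = 3; needs |A ∖ B| = 1 — false.
(b) treatment: |A| = 8, |A ∩ B| = 4; needs |A ∩ B| ≤ |A ∖ B| — true.
(c) placebo: |A| = 5, |A ∩ B| = 2; needs |A ∩ B| > |A ∖ B| — false.
(d) waitlist: |A| = 5, |A ∩ B| = 3; needs |A ∩ B| < |A ∖ B| — false.
(e) control: |A| = 8, |A ∩ B| = 7; needs A ⊄ B (|A ∖ B| ≥ 1) — true.

2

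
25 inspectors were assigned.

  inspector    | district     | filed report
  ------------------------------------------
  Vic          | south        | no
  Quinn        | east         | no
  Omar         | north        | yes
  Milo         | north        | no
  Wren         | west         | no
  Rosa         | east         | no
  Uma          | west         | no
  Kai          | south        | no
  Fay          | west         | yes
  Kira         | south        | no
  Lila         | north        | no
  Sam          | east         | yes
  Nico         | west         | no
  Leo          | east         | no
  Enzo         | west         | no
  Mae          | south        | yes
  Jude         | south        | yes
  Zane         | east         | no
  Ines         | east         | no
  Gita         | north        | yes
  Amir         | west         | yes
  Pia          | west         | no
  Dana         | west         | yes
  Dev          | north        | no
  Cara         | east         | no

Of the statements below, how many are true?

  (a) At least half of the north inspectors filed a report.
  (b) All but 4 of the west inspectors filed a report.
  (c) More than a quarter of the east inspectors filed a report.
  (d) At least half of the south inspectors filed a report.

0

(a) north: |A| = 5, |A ∩ B| = 2; needs |A ∩ B| ≥ |A ∖ B| — false.
(b) west: |A| = 8, |A ∩ B| = 3; needs |A ∖ B| = 4 — false.
(c) east: |A| = 7, |A ∩ B| = 1; needs |A ∩ B| / |A| > 1/4 — false.
(d) south: |A| = 5, |A ∩ B| = 2; needs |A ∩ B| ≥ |A ∖ B| — false.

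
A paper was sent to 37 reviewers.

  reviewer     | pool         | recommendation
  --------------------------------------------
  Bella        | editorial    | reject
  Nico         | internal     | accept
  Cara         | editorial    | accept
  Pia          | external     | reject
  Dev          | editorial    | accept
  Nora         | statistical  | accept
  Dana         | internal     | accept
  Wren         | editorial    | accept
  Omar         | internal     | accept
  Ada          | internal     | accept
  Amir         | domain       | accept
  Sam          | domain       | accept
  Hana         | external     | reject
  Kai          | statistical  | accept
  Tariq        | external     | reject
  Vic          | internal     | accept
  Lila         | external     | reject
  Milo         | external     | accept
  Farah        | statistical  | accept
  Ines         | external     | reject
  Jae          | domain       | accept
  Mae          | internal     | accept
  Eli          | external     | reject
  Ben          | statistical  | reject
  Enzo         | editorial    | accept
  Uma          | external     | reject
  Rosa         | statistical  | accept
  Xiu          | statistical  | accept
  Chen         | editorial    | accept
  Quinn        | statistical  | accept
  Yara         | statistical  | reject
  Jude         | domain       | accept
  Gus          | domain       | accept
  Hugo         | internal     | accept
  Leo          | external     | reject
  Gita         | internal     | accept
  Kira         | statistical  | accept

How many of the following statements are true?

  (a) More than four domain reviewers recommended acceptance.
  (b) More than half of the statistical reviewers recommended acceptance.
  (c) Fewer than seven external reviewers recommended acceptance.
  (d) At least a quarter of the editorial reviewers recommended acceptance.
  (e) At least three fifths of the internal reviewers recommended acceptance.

5

(a) domain: |A| = 5, |A ∩ B| = 5; needs |A ∩ B| > 4 — true.
(b) statistical: |A| = 9, |A ∩ B| = 7; needs |A ∩ B| > |A ∖ B| — true.
(c) external: |A| = 9, |A ∩ B| = 1; needs |A ∩ B| < 7 — true.
(d) editorial: |A| = 6, |A ∩ B| = 5; needs |A ∩ B| / |A| ≥ 1/4 — true.
(e) internal: |A| = 8, |A ∩ B| = 8; needs |A ∩ B| / |A| ≥ 3/5 — true.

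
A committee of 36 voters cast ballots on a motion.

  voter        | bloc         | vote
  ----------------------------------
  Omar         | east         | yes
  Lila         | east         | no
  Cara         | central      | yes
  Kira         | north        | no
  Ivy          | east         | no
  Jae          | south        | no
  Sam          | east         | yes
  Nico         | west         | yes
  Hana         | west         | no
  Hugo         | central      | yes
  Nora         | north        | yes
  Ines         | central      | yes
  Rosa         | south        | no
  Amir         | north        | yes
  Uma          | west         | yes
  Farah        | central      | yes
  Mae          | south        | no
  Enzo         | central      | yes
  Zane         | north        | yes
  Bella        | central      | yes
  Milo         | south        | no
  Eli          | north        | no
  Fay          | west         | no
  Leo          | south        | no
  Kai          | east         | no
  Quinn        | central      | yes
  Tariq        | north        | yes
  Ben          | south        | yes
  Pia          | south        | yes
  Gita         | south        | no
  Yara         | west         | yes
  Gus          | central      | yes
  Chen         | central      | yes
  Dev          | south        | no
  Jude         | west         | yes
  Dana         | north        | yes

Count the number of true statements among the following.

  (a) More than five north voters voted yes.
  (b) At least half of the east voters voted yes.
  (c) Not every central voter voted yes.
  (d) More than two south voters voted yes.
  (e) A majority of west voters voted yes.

1

(a) north: |A| = 7, |A ∩ B| = 5; needs |A ∩ B| > 5 — false.
(b) east: |A| = 5, |A ∩ B| = 2; needs |A ∩ B| ≥ |A ∖ B| — false.
(c) central: |A| = 9, |A ∩ B| = 9; needs A ⊄ B (|A ∖ B| ≥ 1) — false.
(d) south: |A| = 9, |A ∩ B| = 2; needs |A ∩ B| > 2 — false.
(e) west: |A| = 6, |A ∩ B| = 4; needs |A ∩ B| > |A ∖ B| — true.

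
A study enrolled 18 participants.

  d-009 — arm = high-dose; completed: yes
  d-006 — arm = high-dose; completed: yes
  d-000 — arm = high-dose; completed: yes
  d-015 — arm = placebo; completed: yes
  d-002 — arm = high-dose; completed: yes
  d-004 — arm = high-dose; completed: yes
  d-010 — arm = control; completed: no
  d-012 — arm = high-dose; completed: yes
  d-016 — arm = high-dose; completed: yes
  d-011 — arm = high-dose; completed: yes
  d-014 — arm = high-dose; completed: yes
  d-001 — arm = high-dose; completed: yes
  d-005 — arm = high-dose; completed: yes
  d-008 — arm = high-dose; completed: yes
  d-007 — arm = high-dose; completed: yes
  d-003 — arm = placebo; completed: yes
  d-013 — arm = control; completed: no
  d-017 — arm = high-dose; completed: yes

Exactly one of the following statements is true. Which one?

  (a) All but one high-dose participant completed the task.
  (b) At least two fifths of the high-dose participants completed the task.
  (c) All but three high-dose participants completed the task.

|A| = 14, |A ∩ B| = 14, |A ∖ B| = 0.
(a) requires |A ∖ B| = 1: false.
(b) requires |A ∩ B| / |A| ≥ 2/5: true.
(c) requires |A ∖ B| = 3: false.

(b)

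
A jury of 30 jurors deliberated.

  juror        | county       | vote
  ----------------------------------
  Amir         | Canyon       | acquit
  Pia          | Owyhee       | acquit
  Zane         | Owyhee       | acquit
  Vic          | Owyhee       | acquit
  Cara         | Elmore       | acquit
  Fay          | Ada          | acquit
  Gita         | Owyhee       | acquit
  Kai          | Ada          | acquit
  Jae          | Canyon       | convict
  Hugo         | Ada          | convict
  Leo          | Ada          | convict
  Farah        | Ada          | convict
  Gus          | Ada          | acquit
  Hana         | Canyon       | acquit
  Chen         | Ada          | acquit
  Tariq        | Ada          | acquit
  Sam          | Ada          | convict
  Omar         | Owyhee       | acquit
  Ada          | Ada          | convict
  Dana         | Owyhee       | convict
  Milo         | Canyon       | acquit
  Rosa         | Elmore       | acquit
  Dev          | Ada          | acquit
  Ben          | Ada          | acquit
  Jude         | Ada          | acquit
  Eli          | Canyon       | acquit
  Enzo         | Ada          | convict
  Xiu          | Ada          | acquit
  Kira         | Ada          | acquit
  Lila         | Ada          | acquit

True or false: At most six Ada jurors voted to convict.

True

The determiner here denotes the relation: |A ∩ B| ≤ 6.
|A| = 17, |A ∩ B| = 6, |A ∖ B| = 11.
|A ∩ B| = 6, so the statement is true.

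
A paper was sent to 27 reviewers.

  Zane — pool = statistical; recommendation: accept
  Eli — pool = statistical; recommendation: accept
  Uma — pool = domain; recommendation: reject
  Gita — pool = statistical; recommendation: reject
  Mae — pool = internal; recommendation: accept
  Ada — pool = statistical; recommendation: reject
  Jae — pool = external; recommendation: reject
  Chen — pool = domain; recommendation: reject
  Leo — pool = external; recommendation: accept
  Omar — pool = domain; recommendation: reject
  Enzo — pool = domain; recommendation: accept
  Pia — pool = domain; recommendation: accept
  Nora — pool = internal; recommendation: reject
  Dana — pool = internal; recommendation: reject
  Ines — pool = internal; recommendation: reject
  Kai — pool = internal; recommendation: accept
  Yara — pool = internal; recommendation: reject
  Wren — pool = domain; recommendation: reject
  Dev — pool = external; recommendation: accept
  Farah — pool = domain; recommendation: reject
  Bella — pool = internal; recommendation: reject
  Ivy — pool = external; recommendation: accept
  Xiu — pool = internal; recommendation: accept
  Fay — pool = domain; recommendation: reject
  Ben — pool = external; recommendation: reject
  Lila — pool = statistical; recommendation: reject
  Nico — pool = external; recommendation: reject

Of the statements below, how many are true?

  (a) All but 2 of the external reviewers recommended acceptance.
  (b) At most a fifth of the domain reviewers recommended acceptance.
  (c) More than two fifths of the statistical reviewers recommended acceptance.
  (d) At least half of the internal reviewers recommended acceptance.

(a) external: |A| = 6, |A ∩ B| = 3; needs |A ∖ B| = 2 — false.
(b) domain: |A| = 8, |A ∩ B| = 2; needs |A ∩ B| / |A| ≤ 1/5 — false.
(c) statistical: |A| = 5, |A ∩ B| = 2; needs |A ∩ B| / |A| > 2/5 — false.
(d) internal: |A| = 8, |A ∩ B| = 3; needs |A ∩ B| ≥ |A ∖ B| — false.

0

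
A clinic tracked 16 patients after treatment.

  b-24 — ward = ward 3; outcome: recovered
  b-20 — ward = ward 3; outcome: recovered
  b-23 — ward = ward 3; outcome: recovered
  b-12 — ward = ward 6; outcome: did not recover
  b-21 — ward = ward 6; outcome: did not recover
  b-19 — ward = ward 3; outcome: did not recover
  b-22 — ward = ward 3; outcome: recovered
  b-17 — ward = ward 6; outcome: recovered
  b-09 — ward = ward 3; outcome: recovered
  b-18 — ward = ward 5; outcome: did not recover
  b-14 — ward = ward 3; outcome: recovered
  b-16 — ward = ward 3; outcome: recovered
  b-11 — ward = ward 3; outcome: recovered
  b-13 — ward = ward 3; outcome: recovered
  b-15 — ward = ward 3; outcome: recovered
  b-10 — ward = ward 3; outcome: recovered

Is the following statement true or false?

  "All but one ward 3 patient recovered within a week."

True

The determiner here denotes the relation: |A ∖ B| = 1.
A (the restrictor) = {b-24, b-20, b-23, b-19, b-22, b-09, b-14, b-16, b-11, b-13, b-15, b-10}, |A| = 12.
A ∖ B = {b-19}, so |A ∖ B| = 1.
|A ∖ B| = 1, so the statement is true.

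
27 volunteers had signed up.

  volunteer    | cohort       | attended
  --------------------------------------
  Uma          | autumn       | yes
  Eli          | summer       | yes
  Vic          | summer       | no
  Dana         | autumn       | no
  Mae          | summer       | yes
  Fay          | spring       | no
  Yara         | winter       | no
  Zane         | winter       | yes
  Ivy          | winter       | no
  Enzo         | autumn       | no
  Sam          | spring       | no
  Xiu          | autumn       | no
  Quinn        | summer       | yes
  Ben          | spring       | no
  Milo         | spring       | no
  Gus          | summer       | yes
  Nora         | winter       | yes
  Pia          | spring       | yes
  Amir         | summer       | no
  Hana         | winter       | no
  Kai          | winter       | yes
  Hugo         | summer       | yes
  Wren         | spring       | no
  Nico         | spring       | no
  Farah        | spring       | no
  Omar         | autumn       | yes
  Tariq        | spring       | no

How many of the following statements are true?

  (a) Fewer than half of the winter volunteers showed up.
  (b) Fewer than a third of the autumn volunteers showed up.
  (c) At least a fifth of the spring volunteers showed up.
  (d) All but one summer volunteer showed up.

(a) winter: |A| = 6, |A ∩ B| = 3; needs |A ∩ B| < |A ∖ B| — false.
(b) autumn: |A| = 5, |A ∩ B| = 2; needs |A ∩ B| / |A| < 1/3 — false.
(c) spring: |A| = 9, |A ∩ B| = 1; needs |A ∩ B| / |A| ≥ 1/5 — false.
(d) summer: |A| = 7, |A ∩ B| = 5; needs |A ∖ B| = 1 — false.

0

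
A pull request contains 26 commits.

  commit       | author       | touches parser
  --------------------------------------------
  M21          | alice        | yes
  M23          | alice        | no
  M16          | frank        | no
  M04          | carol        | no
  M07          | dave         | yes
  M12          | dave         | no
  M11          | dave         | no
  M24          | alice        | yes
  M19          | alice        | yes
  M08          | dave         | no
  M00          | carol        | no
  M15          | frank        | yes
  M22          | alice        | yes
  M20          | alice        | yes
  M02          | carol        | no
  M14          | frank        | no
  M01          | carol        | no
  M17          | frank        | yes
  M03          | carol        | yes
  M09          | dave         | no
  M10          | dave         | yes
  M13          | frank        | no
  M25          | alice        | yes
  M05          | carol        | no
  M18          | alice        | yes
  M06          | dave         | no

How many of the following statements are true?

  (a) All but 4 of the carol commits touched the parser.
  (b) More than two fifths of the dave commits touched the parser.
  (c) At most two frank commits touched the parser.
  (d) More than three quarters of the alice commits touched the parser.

(a) carol: |A| = 6, |A ∩ B| = 1; needs |A ∖ B| = 4 — false.
(b) dave: |A| = 7, |A ∩ B| = 2; needs |A ∩ B| / |A| > 2/5 — false.
(c) frank: |A| = 5, |A ∩ B| = 2; needs |A ∩ B| ≤ 2 — true.
(d) alice: |A| = 8, |A ∩ B| = 7; needs |A ∩ B| / |A| > 3/4 — true.

2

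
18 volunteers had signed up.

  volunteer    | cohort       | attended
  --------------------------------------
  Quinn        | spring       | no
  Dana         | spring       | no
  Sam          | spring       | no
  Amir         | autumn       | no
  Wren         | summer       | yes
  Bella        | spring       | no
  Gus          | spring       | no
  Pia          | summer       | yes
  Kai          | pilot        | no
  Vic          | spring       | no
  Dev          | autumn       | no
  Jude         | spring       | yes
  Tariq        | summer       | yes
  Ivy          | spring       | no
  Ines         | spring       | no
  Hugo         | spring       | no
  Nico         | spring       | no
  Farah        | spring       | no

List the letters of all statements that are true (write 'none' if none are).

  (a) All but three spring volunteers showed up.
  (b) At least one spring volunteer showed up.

|A| = 12, |A ∩ B| = 1, |A ∖ B| = 11.
(a) |A ∖ B| = 3: fails.
(b) A ∩ B ≠ ∅ (|A ∩ B| ≥ 1): holds.

(b)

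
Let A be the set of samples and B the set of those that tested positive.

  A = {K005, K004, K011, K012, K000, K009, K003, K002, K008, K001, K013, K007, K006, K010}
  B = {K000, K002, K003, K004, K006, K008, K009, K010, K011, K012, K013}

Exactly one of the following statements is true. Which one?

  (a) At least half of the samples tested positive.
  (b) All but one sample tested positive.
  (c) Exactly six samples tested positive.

|A| = 14, |A ∩ B| = 11, |A ∖ B| = 3.
(a) requires |A ∩ B| ≥ |A ∖ B|: true.
(b) requires |A ∖ B| = 1: false.
(c) requires |A ∩ B| = 6: false.

(a)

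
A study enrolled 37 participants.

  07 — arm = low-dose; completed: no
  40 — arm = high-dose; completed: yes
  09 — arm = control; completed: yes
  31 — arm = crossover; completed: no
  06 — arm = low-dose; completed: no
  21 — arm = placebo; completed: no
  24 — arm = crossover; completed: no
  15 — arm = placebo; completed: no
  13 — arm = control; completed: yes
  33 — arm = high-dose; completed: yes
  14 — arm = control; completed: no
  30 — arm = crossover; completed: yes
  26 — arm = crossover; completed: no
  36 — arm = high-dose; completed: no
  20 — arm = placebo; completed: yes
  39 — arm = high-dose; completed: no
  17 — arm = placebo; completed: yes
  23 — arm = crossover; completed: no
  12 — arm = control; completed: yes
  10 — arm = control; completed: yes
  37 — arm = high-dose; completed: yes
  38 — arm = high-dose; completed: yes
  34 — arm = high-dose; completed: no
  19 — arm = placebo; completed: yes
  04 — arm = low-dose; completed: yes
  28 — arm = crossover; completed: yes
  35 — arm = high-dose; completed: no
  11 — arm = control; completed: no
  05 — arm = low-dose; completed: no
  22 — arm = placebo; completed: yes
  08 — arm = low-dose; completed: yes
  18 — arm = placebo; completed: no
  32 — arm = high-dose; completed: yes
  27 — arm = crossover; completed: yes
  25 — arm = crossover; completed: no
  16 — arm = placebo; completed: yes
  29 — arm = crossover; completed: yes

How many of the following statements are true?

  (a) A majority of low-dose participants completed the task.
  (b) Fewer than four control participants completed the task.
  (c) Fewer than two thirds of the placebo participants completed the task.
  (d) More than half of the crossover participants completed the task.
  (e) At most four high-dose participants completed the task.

1

(a) low-dose: |A| = 5, |A ∩ B| = 2; needs |A ∩ B| > |A ∖ B| — false.
(b) control: |A| = 6, |A ∩ B| = 4; needs |A ∩ B| < 4 — false.
(c) placebo: |A| = 8, |A ∩ B| = 5; needs |A ∩ B| / |A| < 2/3 — true.
(d) crossover: |A| = 9, |A ∩ B| = 4; needs |A ∩ B| > |A ∖ B| — false.
(e) high-dose: |A| = 9, |A ∩ B| = 5; needs |A ∩ B| ≤ 4 — false.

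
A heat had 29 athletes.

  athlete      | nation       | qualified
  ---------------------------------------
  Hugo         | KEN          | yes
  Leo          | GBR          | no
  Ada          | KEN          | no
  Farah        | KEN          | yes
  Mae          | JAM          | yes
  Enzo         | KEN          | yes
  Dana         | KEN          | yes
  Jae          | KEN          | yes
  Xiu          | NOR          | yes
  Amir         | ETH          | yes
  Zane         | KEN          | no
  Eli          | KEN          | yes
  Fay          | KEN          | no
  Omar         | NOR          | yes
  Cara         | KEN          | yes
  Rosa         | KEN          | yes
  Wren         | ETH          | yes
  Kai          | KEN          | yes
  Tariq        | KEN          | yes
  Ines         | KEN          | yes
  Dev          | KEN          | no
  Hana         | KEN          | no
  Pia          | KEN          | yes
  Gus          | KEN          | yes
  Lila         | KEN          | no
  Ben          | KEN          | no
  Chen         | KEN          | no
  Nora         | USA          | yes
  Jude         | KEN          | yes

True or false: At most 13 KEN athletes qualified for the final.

False

The determiner here denotes the relation: |A ∩ B| ≤ 13.
|A| = 22, |A ∩ B| = 14, |A ∖ B| = 8.
|A ∩ B| = 14, so the statement is false.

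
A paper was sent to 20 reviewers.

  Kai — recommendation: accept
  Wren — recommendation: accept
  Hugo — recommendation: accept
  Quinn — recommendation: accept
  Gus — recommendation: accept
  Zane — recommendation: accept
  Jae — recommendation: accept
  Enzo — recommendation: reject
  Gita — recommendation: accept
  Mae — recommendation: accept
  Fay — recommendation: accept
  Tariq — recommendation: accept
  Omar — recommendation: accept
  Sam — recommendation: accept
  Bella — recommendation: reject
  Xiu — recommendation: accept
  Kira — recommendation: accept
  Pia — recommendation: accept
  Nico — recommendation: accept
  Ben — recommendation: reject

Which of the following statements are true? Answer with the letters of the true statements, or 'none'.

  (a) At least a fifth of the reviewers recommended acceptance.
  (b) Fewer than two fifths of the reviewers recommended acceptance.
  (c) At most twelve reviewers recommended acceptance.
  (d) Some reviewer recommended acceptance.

|A| = 20, |A ∩ B| = 17, |A ∖ B| = 3.
(a) |A ∩ B| / |A| ≥ 1/5: holds.
(b) |A ∩ B| / |A| < 2/5: fails.
(c) |A ∩ B| ≤ 12: fails.
(d) A ∩ B ≠ ∅ (|A ∩ B| ≥ 1): holds.

(a), (d)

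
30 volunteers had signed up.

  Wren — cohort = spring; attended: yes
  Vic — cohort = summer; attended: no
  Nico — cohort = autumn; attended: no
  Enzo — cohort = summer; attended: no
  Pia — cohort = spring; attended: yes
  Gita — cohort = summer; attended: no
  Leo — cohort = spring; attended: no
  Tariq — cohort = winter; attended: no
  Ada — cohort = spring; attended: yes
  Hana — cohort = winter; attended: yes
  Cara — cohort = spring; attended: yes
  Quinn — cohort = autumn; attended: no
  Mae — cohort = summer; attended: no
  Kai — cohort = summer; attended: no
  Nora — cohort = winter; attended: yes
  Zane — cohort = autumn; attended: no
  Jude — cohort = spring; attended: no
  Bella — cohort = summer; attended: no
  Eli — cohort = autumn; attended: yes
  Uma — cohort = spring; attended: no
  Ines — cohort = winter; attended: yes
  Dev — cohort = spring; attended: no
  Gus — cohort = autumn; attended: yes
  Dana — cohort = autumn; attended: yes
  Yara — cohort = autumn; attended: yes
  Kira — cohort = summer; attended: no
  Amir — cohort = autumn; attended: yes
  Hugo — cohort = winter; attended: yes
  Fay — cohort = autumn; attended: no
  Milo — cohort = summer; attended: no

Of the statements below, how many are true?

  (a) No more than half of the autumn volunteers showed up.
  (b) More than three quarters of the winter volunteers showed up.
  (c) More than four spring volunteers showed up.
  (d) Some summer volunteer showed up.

1

(a) autumn: |A| = 9, |A ∩ B| = 5; needs |A ∩ B| ≤ |A ∖ B| — false.
(b) winter: |A| = 5, |A ∩ B| = 4; needs |A ∩ B| / |A| > 3/4 — true.
(c) spring: |A| = 8, |A ∩ B| = 4; needs |A ∩ B| > 4 — false.
(d) summer: |A| = 8, |A ∩ B| = 0; needs A ∩ B ≠ ∅ (|A ∩ B| ≥ 1) — false.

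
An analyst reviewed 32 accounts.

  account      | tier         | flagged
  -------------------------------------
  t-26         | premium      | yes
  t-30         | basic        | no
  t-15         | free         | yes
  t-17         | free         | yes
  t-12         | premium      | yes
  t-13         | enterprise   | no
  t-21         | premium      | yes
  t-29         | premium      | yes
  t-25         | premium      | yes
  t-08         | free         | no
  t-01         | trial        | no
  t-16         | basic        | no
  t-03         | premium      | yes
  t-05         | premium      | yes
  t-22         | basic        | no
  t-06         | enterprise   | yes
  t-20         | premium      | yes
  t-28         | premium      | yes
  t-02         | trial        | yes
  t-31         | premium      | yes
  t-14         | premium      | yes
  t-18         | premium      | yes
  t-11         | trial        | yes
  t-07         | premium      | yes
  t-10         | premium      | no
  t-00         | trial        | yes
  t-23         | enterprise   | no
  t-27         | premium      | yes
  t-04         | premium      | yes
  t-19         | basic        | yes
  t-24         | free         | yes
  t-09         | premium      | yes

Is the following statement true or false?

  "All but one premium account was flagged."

True

'All but one premium account was flagged' holds iff |A ∖ B| = 1.
|A| = 17, |A ∩ B| = 16, |A ∖ B| = 1.
|A ∖ B| = 1, so the statement is true.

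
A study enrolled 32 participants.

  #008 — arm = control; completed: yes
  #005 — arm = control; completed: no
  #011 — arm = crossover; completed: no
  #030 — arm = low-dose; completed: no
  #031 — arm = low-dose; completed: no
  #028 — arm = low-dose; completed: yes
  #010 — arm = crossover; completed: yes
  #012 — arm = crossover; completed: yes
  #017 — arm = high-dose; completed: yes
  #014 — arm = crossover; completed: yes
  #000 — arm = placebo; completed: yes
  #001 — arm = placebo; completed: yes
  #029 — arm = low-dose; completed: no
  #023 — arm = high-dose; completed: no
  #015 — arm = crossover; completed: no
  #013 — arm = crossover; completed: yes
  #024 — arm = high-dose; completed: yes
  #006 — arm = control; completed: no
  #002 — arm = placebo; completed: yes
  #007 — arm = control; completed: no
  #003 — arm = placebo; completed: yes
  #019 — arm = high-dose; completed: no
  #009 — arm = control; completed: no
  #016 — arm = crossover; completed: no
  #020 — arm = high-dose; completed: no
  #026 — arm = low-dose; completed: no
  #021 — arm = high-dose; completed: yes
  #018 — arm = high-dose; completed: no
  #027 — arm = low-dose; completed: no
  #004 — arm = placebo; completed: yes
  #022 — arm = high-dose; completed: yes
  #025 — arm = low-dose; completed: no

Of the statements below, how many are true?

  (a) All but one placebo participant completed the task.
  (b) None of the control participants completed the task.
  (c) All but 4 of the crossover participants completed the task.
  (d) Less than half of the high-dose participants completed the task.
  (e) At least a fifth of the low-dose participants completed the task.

0

(a) placebo: |A| = 5, |A ∩ B| = 5; needs |A ∖ B| = 1 — false.
(b) control: |A| = 5, |A ∩ B| = 1; needs A ∩ B = ∅ (|A ∩ B| = 0) — false.
(c) crossover: |A| = 7, |A ∩ B| = 4; needs |A ∖ B| = 4 — false.
(d) high-dose: |A| = 8, |A ∩ B| = 4; needs |A ∩ B| < |A ∖ B| — false.
(e) low-dose: |A| = 7, |A ∩ B| = 1; needs |A ∩ B| / |A| ≥ 1/5 — false.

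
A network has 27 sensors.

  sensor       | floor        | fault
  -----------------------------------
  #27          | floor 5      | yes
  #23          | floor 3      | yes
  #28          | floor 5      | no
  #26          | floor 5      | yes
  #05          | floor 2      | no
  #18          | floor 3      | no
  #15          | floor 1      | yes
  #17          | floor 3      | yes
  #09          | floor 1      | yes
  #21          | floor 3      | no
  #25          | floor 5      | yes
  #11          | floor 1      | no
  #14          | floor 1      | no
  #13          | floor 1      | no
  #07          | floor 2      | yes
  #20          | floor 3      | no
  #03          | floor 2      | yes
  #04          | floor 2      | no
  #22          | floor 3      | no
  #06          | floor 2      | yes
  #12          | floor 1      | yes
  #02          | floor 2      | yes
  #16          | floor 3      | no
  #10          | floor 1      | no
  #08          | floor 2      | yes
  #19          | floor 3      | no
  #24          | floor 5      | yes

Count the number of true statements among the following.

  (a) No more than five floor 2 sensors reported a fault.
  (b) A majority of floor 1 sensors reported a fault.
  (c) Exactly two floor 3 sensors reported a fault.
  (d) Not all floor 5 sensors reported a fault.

(a) floor 2: |A| = 7, |A ∩ B| = 5; needs |A ∩ B| ≤ 5 — true.
(b) floor 1: |A| = 7, |A ∩ B| = 3; needs |A ∩ B| > |A ∖ B| — false.
(c) floor 3: |A| = 8, |A ∩ B| = 2; needs |A ∩ B| = 2 — true.
(d) floor 5: |A| = 5, |A ∩ B| = 4; needs A ⊄ B (|A ∖ B| ≥ 1) — true.

3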